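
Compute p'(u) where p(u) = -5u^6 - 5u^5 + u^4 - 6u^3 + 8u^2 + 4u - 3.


Apply the power rule term by term:
  d/du(-5u^6) = -30u^5
  d/du(-5u^5) = -25u^4
  d/du(u^4) = 4u^3
  d/du(-6u^3) = -18u^2
  d/du(8u^2) = 16u
  d/du(4u) = 4
  d/du(-3) = 0
p'(u) = -30u^5 - 25u^4 + 4u^3 - 18u^2 + 16u + 4


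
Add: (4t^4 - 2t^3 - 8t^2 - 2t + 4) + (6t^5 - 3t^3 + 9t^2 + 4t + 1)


Align terms by degree and add:
  4t^4 - 2t^3 - 8t^2 - 2t + 4
+ 6t^5 - 3t^3 + 9t^2 + 4t + 1
= 6t^5 + 4t^4 - 5t^3 + t^2 + 2t + 5


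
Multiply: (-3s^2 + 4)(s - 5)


Distribute each term of the first polynomial:
  (-3s^2)(s - 5) = -3s^3 + 15s^2
  (4)(s - 5) = 4s - 20
Sum: -3s^3 + 15s^2 + 4s - 20


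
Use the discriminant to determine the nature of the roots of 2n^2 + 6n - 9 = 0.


D = b^2 - 4ac = (6)^2 - 4(2)(-9) = 36 + 72 = 108
Since D > 0: two distinct irrational roots


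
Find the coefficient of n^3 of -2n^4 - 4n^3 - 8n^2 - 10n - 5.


Read off the coefficient of n^3: -4


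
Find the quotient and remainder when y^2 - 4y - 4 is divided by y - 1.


(y^2 - 4y - 4) / (y - 1)
Step 1: y * (y - 1) = y^2 - y; subtract.
Step 2: -3 * (y - 1) = -3y + 3; subtract.
Quotient: y - 3, Remainder: -7


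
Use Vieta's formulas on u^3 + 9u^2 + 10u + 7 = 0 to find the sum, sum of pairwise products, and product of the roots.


Monic cubic u^3+bu^2+cu+d=0: sum=-b, pairwise sum=c, product=-d.
b=9, c=10, d=7
r1+r2+r3 = -9
r1r2+r1r3+r2r3 = 10
r1r2r3 = -7


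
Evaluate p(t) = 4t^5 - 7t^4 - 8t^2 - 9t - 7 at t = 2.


Using direct substitution:
  4 * (2)^5 = 128
  -7 * (2)^4 = -112
  0 * (2)^3 = 0
  -8 * (2)^2 = -32
  -9 * (2)^1 = -18
  constant: -7
Sum = 128 - 112 + 0 - 32 - 18 - 7 = -41


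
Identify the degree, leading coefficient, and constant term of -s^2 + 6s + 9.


Highest power of s is 2, with coefficient -1. Constant term is 9.
Degree = 2, leading coefficient = -1, constant term = 9


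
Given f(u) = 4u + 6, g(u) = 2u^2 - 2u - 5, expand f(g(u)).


Substitute g(u) into f:
f(g(u)) = 4*(2u^2 - 2u - 5) + 6
Expand and combine: 8u^2 - 8u - 14


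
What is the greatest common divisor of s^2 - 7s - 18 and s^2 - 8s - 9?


Factor each:
  s^2 - 7s - 18 = (s - 9)(s + 2)
  s^2 - 8s - 9 = (s - 9)(s + 1)
Common monic factor: s - 9


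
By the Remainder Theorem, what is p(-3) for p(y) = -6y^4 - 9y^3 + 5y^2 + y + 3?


By the Remainder Theorem, the remainder equals p(-3):
  -6*(-3)^4 = -486
  -9*(-3)^3 = 243
  5*(-3)^2 = 45
  1*(-3)^1 = -3
  constant: 3
Sum: -486 + 243 + 45 - 3 + 3 = -198


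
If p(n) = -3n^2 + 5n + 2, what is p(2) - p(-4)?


p(2) = 0
p(-4) = -66
p(2) - p(-4) = 0 + 66 = 66


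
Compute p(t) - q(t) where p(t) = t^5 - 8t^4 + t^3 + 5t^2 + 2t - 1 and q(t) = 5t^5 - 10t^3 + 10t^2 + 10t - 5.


Distribute the minus sign:
  (t^5 - 8t^4 + t^3 + 5t^2 + 2t - 1)
- (5t^5 - 10t^3 + 10t^2 + 10t - 5)
Negate second polynomial: -5t^5 + 10t^3 - 10t^2 - 10t + 5
Add: -4t^5 - 8t^4 + 11t^3 - 5t^2 - 8t + 4


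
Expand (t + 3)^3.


Expand (t + 3)^3 by repeated multiplication:
  (t + 3)^2 = t^2 + 6t + 9
= t^3 + 9t^2 + 27t + 27


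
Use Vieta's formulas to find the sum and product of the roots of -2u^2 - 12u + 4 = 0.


For au^2+bu+c=0: sum = -b/a, product = c/a.
a=-2, b=-12, c=4
Sum = -(-12)/-2 = -6
Product = (4)/-2 = -2


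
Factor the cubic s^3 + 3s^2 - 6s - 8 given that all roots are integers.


Try integer roots (divisors of -8). s=2: p(2)=0.
Divide out (s - 2): quotient is s^2 + 5s + 4.
Factor the quadratic: (s + 1)(s + 4)
Result: (s - 2)(s + 1)(s + 4)


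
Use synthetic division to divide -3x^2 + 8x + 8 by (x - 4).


Synthetic division with c = 4. Coefficients: -3, 8, 8
Bring down -3.
  -3 * 4 = -12; -12 + 8 = -4
  -4 * 4 = -16; -16 + 8 = -8
Quotient: -3x - 4, Remainder: -8


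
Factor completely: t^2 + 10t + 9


Roots satisfy r1 + r2 = -b/a = -10 and r1*r2 = c/a = 9.
So r1 = -9, r2 = -1.
t^2 + 10t + 9 = (t - r1)(t - r2) = (t + 9)(t + 1)


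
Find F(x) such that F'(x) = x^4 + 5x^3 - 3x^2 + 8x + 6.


Reverse power rule on each term:
  ∫ x^4 dx = (1/5)x^5
  ∫ 5x^3 dx = (5/4)x^4
  ∫ -3x^2 dx = -x^3
  ∫ 8x dx = 4x^2
  ∫ 6 dx = 6x
F(x) = (1/5)x^5 + (5/4)x^4 - x^3 + 4x^2 + 6x + C


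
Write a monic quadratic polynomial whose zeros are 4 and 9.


p(n) = (n - 4)(n - 9)
Expand: n^2 - 13n + 36


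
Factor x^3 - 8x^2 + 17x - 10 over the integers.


Try integer roots (divisors of -10). x=2: p(2)=0.
Divide out (x - 2): quotient is x^2 - 6x + 5.
Factor the quadratic: (x - 5)(x - 1)
Result: (x - 2)(x - 5)(x - 1)


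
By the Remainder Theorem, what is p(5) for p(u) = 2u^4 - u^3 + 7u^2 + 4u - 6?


By the Remainder Theorem, the remainder equals p(5):
  2*(5)^4 = 1250
  -1*(5)^3 = -125
  7*(5)^2 = 175
  4*(5)^1 = 20
  constant: -6
Sum: 1250 - 125 + 175 + 20 - 6 = 1314


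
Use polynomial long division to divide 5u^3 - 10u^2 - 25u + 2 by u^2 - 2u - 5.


(5u^3 - 10u^2 - 25u + 2) / (u^2 - 2u - 5)
Step 1: 5u * (u^2 - 2u - 5) = 5u^3 - 10u^2 - 25u; subtract.
Step 2: 0 * (u^2 - 2u - 5) = 0; subtract.
Quotient: 5u, Remainder: 2


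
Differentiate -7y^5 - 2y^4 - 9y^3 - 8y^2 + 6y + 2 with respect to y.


Apply the power rule term by term:
  d/dy(-7y^5) = -35y^4
  d/dy(-2y^4) = -8y^3
  d/dy(-9y^3) = -27y^2
  d/dy(-8y^2) = -16y
  d/dy(6y) = 6
  d/dy(2) = 0
p'(y) = -35y^4 - 8y^3 - 27y^2 - 16y + 6


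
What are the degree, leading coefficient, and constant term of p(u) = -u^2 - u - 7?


Highest power of u is 2, with coefficient -1. Constant term is -7.
Degree = 2, leading coefficient = -1, constant term = -7


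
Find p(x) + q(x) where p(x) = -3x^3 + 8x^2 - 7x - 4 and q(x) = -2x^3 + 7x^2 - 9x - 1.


Align terms by degree and add:
  -3x^3 + 8x^2 - 7x - 4
  -2x^3 + 7x^2 - 9x - 1
= -5x^3 + 15x^2 - 16x - 5


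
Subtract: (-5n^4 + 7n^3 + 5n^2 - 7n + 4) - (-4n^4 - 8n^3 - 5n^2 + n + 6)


Distribute the minus sign:
  (-5n^4 + 7n^3 + 5n^2 - 7n + 4)
- (-4n^4 - 8n^3 - 5n^2 + n + 6)
Negate second polynomial: 4n^4 + 8n^3 + 5n^2 - n - 6
Add: -n^4 + 15n^3 + 10n^2 - 8n - 2


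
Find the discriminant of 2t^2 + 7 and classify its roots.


D = b^2 - 4ac = (0)^2 - 4(2)(7) = 0 - 56 = -56
Since D < 0: two complex conjugate roots (no real roots)


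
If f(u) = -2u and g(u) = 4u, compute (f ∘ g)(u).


Substitute g(u) into f:
f(g(u)) = -2*(4u)
Expand and combine: -8u


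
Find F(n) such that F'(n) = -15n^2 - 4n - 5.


Reverse power rule on each term:
  ∫ -15n^2 dn = -5n^3
  ∫ -4n dn = -2n^2
  ∫ -5 dn = -5n
F(n) = -5n^3 - 2n^2 - 5n + C


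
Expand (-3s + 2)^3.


Expand (-3s + 2)^3 by repeated multiplication:
  (-3s + 2)^2 = 9s^2 - 12s + 4
= -27s^3 + 54s^2 - 36s + 8


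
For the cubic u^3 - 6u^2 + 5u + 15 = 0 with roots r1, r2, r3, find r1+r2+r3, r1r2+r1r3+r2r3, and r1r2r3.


Monic cubic u^3+bu^2+cu+d=0: sum=-b, pairwise sum=c, product=-d.
b=-6, c=5, d=15
r1+r2+r3 = 6
r1r2+r1r3+r2r3 = 5
r1r2r3 = -15


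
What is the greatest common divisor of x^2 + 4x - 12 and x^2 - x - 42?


Factor each:
  x^2 + 4x - 12 = (x + 6)(x - 2)
  x^2 - x - 42 = (x + 6)(x - 7)
Common monic factor: x + 6


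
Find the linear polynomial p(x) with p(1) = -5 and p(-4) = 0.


p(x) = mx + b. Using p(1)=-5, p(-4)=0:
m = (-5)/(1 + 4) = -5/5 = -1
b = -5 - m*(1) = -5 + 1 = -4
p(x) = -x - 4


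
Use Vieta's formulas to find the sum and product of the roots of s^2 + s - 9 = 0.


For as^2+bs+c=0: sum = -b/a, product = c/a.
a=1, b=1, c=-9
Sum = -(1)/1 = -1
Product = (-9)/1 = -9


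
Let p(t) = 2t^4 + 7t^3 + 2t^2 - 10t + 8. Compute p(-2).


Using direct substitution:
  2 * (-2)^4 = 32
  7 * (-2)^3 = -56
  2 * (-2)^2 = 8
  -10 * (-2)^1 = 20
  constant: 8
Sum = 32 - 56 + 8 + 20 + 8 = 12


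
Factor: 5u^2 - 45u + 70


Roots satisfy r1 + r2 = -b/a = 9 and r1*r2 = c/a = 14.
So r1 = 2, r2 = 7.
5u^2 - 45u + 70 = 5(u - r1)(u - r2) = 5(u - 2)(u - 7)


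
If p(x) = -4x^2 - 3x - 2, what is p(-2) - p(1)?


p(-2) = -12
p(1) = -9
p(-2) - p(1) = -12 + 9 = -3


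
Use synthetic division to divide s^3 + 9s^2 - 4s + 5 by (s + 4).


Synthetic division with c = -4. Coefficients: 1, 9, -4, 5
Bring down 1.
  1 * -4 = -4; -4 + 9 = 5
  5 * -4 = -20; -20 - 4 = -24
  -24 * -4 = 96; 96 + 5 = 101
Quotient: s^2 + 5s - 24, Remainder: 101


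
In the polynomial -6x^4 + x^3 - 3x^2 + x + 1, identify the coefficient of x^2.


Read off the coefficient of x^2: -3


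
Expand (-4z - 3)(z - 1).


Distribute each term of the first polynomial:
  (-4z)(z - 1) = -4z^2 + 4z
  (-3)(z - 1) = -3z + 3
Sum: -4z^2 + z + 3


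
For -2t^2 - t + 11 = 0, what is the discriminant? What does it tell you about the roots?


D = b^2 - 4ac = (-1)^2 - 4(-2)(11) = 1 + 88 = 89
Since D > 0: two distinct irrational roots


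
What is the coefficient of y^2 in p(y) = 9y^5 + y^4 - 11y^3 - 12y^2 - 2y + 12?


Read off the coefficient of y^2: -12


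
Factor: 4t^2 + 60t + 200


Roots satisfy r1 + r2 = -b/a = -15 and r1*r2 = c/a = 50.
So r1 = -5, r2 = -10.
4t^2 + 60t + 200 = 4(t - r1)(t - r2) = 4(t + 5)(t + 10)


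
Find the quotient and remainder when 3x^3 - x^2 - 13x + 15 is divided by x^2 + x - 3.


(3x^3 - x^2 - 13x + 15) / (x^2 + x - 3)
Step 1: 3x * (x^2 + x - 3) = 3x^3 + 3x^2 - 9x; subtract.
Step 2: -4 * (x^2 + x - 3) = -4x^2 - 4x + 12; subtract.
Quotient: 3x - 4, Remainder: 3


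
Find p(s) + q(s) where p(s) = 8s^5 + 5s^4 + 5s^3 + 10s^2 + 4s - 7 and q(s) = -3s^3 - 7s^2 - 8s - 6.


Align terms by degree and add:
  8s^5 + 5s^4 + 5s^3 + 10s^2 + 4s - 7
  -3s^3 - 7s^2 - 8s - 6
= 8s^5 + 5s^4 + 2s^3 + 3s^2 - 4s - 13


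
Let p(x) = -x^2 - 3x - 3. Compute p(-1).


Using direct substitution:
  -1 * (-1)^2 = -1
  -3 * (-1)^1 = 3
  constant: -3
Sum = -1 + 3 - 3 = -1


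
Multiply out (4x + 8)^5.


Expand (4x + 8)^5 by repeated multiplication:
  (4x + 8)^2 = 16x^2 + 64x + 64
  (4x + 8)^3 = 64x^3 + 384x^2 + 768x + 512
  (4x + 8)^4 = 256x^4 + 2048x^3 + 6144x^2 + 8192x + 4096
= 1024x^5 + 10240x^4 + 40960x^3 + 81920x^2 + 81920x + 32768


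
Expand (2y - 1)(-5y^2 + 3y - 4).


Distribute each term of the first polynomial:
  (2y)(-5y^2 + 3y - 4) = -10y^3 + 6y^2 - 8y
  (-1)(-5y^2 + 3y - 4) = 5y^2 - 3y + 4
Sum: -10y^3 + 11y^2 - 11y + 4


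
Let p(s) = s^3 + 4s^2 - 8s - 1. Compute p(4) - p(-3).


p(4) = 95
p(-3) = 32
p(4) - p(-3) = 95 - 32 = 63


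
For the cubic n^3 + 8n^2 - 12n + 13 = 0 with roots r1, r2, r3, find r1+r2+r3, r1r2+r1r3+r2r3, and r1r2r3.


Monic cubic n^3+bn^2+cn+d=0: sum=-b, pairwise sum=c, product=-d.
b=8, c=-12, d=13
r1+r2+r3 = -8
r1r2+r1r3+r2r3 = -12
r1r2r3 = -13


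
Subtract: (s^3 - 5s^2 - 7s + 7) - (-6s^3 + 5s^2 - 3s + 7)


Distribute the minus sign:
  (s^3 - 5s^2 - 7s + 7)
- (-6s^3 + 5s^2 - 3s + 7)
Negate second polynomial: 6s^3 - 5s^2 + 3s - 7
Add: 7s^3 - 10s^2 - 4s


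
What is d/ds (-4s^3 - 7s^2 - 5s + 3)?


Apply the power rule term by term:
  d/ds(-4s^3) = -12s^2
  d/ds(-7s^2) = -14s
  d/ds(-5s) = -5
  d/ds(3) = 0
p'(s) = -12s^2 - 14s - 5


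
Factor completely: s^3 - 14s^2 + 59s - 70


Try integer roots (divisors of -70). s=5: p(5)=0.
Divide out (s - 5): quotient is s^2 - 9s + 14.
Factor the quadratic: (s - 7)(s - 2)
Result: (s - 5)(s - 7)(s - 2)


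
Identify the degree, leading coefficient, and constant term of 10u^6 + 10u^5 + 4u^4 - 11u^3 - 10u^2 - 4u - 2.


Highest power of u is 6, with coefficient 10. Constant term is -2.
Degree = 6, leading coefficient = 10, constant term = -2


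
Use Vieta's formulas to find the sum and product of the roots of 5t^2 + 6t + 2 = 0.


For at^2+bt+c=0: sum = -b/a, product = c/a.
a=5, b=6, c=2
Sum = -(6)/5 = -6/5
Product = (2)/5 = 2/5


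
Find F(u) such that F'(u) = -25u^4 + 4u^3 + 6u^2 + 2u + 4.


Reverse power rule on each term:
  ∫ -25u^4 du = -5u^5
  ∫ 4u^3 du = u^4
  ∫ 6u^2 du = 2u^3
  ∫ 2u du = u^2
  ∫ 4 du = 4u
F(u) = -5u^5 + u^4 + 2u^3 + u^2 + 4u + C


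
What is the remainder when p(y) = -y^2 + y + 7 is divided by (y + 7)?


By the Remainder Theorem, the remainder equals p(-7):
  -1*(-7)^2 = -49
  1*(-7)^1 = -7
  constant: 7
Sum: -49 - 7 + 7 = -49


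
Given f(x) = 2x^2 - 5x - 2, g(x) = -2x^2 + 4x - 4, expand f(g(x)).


Substitute g(x) into f:
f(g(x)) = 2*(-2x^2 + 4x - 4)^2 + (-5)*(-2x^2 + 4x - 4) + (-2)
(-2x^2 + 4x - 4)^2 = 4x^4 - 16x^3 + 32x^2 - 32x + 16
Expand and combine: 8x^4 - 32x^3 + 74x^2 - 84x + 50


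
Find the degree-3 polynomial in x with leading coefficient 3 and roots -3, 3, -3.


p(x) = 3(x + 3)(x - 3)(x + 3)
Expand: 3x^3 + 9x^2 - 27x - 81


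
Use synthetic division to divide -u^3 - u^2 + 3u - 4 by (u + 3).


Synthetic division with c = -3. Coefficients: -1, -1, 3, -4
Bring down -1.
  -1 * -3 = 3; 3 - 1 = 2
  2 * -3 = -6; -6 + 3 = -3
  -3 * -3 = 9; 9 - 4 = 5
Quotient: -u^2 + 2u - 3, Remainder: 5


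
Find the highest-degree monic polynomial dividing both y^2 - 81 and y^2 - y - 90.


Factor each:
  y^2 - 81 = (y + 9)(y - 9)
  y^2 - y - 90 = (y + 9)(y - 10)
Common monic factor: y + 9


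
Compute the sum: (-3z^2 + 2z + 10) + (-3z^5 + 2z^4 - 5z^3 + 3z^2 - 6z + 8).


Align terms by degree and add:
  -3z^2 + 2z + 10
  -3z^5 + 2z^4 - 5z^3 + 3z^2 - 6z + 8
= -3z^5 + 2z^4 - 5z^3 - 4z + 18


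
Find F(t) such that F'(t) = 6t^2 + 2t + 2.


Reverse power rule on each term:
  ∫ 6t^2 dt = 2t^3
  ∫ 2t dt = t^2
  ∫ 2 dt = 2t
F(t) = 2t^3 + t^2 + 2t + C


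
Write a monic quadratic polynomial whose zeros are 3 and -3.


p(n) = (n - 3)(n + 3)
Expand: n^2 - 9


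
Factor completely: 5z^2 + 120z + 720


Roots satisfy r1 + r2 = -b/a = -24 and r1*r2 = c/a = 144.
So r1 = -12, r2 = -12.
5z^2 + 120z + 720 = 5(z - r1)(z - r2) = 5(z + 12)(z + 12)


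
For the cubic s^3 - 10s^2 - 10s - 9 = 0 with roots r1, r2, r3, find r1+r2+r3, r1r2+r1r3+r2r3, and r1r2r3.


Monic cubic s^3+bs^2+cs+d=0: sum=-b, pairwise sum=c, product=-d.
b=-10, c=-10, d=-9
r1+r2+r3 = 10
r1r2+r1r3+r2r3 = -10
r1r2r3 = 9


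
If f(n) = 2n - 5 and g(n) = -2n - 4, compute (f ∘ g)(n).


Substitute g(n) into f:
f(g(n)) = 2*(-2n - 4) + (-5)
Expand and combine: -4n - 13


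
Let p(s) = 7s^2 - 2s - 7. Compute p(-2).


Using direct substitution:
  7 * (-2)^2 = 28
  -2 * (-2)^1 = 4
  constant: -7
Sum = 28 + 4 - 7 = 25


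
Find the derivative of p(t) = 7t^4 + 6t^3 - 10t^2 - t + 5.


Apply the power rule term by term:
  d/dt(7t^4) = 28t^3
  d/dt(6t^3) = 18t^2
  d/dt(-10t^2) = -20t
  d/dt(-t) = -1
  d/dt(5) = 0
p'(t) = 28t^3 + 18t^2 - 20t - 1


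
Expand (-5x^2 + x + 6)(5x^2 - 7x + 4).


Distribute each term of the first polynomial:
  (-5x^2)(5x^2 - 7x + 4) = -25x^4 + 35x^3 - 20x^2
  (x)(5x^2 - 7x + 4) = 5x^3 - 7x^2 + 4x
  (6)(5x^2 - 7x + 4) = 30x^2 - 42x + 24
Sum: -25x^4 + 40x^3 + 3x^2 - 38x + 24


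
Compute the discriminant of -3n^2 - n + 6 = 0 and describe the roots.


D = b^2 - 4ac = (-1)^2 - 4(-3)(6) = 1 + 72 = 73
Since D > 0: two distinct irrational roots


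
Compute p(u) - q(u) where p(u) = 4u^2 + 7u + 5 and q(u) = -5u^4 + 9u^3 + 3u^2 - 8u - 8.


Distribute the minus sign:
  (4u^2 + 7u + 5)
- (-5u^4 + 9u^3 + 3u^2 - 8u - 8)
Negate second polynomial: 5u^4 - 9u^3 - 3u^2 + 8u + 8
Add: 5u^4 - 9u^3 + u^2 + 15u + 13


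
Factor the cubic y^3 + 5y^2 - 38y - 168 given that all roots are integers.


Try integer roots (divisors of -168). y=-7: p(-7)=0.
Divide out (y + 7): quotient is y^2 - 2y - 24.
Factor the quadratic: (y - 6)(y + 4)
Result: (y + 7)(y - 6)(y + 4)


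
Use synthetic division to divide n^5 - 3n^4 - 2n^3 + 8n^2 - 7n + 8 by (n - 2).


Synthetic division with c = 2. Coefficients: 1, -3, -2, 8, -7, 8
Bring down 1.
  1 * 2 = 2; 2 - 3 = -1
  -1 * 2 = -2; -2 - 2 = -4
  -4 * 2 = -8; -8 + 8 = 0
  0 * 2 = 0; 0 - 7 = -7
  -7 * 2 = -14; -14 + 8 = -6
Quotient: n^4 - n^3 - 4n^2 - 7, Remainder: -6


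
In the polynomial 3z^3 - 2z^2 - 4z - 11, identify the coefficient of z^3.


Read off the coefficient of z^3: 3


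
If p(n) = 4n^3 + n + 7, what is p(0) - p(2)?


p(0) = 7
p(2) = 41
p(0) - p(2) = 7 - 41 = -34


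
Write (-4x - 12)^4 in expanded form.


Expand (-4x - 12)^4 by repeated multiplication:
  (-4x - 12)^2 = 16x^2 + 96x + 144
  (-4x - 12)^3 = -64x^3 - 576x^2 - 1728x - 1728
= 256x^4 + 3072x^3 + 13824x^2 + 27648x + 20736


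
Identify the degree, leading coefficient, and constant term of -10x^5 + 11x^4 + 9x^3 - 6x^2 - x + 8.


Highest power of x is 5, with coefficient -10. Constant term is 8.
Degree = 5, leading coefficient = -10, constant term = 8


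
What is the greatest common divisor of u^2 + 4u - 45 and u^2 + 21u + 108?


Factor each:
  u^2 + 4u - 45 = (u + 9)(u - 5)
  u^2 + 21u + 108 = (u + 9)(u + 12)
Common monic factor: u + 9


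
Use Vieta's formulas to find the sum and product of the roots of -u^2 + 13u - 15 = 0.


For au^2+bu+c=0: sum = -b/a, product = c/a.
a=-1, b=13, c=-15
Sum = -(13)/-1 = 13
Product = (-15)/-1 = 15


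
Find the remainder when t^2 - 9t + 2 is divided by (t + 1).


By the Remainder Theorem, the remainder equals p(-1):
  1*(-1)^2 = 1
  -9*(-1)^1 = 9
  constant: 2
Sum: 1 + 9 + 2 = 12


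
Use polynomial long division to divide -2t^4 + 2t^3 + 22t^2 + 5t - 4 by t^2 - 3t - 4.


(-2t^4 + 2t^3 + 22t^2 + 5t - 4) / (t^2 - 3t - 4)
Step 1: -2t^2 * (t^2 - 3t - 4) = -2t^4 + 6t^3 + 8t^2; subtract.
Step 2: -4t * (t^2 - 3t - 4) = -4t^3 + 12t^2 + 16t; subtract.
Step 3: 2 * (t^2 - 3t - 4) = 2t^2 - 6t - 8; subtract.
Quotient: -2t^2 - 4t + 2, Remainder: -5t + 4


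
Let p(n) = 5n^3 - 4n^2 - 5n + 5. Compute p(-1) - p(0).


p(-1) = 1
p(0) = 5
p(-1) - p(0) = 1 - 5 = -4


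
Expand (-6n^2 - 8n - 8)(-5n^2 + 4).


Distribute each term of the first polynomial:
  (-6n^2)(-5n^2 + 4) = 30n^4 - 24n^2
  (-8n)(-5n^2 + 4) = 40n^3 - 32n
  (-8)(-5n^2 + 4) = 40n^2 - 32
Sum: 30n^4 + 40n^3 + 16n^2 - 32n - 32


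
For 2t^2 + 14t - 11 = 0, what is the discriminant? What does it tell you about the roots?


D = b^2 - 4ac = (14)^2 - 4(2)(-11) = 196 + 88 = 284
Since D > 0: two distinct irrational roots


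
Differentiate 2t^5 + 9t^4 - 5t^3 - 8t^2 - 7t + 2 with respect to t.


Apply the power rule term by term:
  d/dt(2t^5) = 10t^4
  d/dt(9t^4) = 36t^3
  d/dt(-5t^3) = -15t^2
  d/dt(-8t^2) = -16t
  d/dt(-7t) = -7
  d/dt(2) = 0
p'(t) = 10t^4 + 36t^3 - 15t^2 - 16t - 7


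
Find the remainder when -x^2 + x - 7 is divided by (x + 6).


By the Remainder Theorem, the remainder equals p(-6):
  -1*(-6)^2 = -36
  1*(-6)^1 = -6
  constant: -7
Sum: -36 - 6 - 7 = -49


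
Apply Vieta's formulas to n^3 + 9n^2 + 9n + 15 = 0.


Monic cubic n^3+bn^2+cn+d=0: sum=-b, pairwise sum=c, product=-d.
b=9, c=9, d=15
r1+r2+r3 = -9
r1r2+r1r3+r2r3 = 9
r1r2r3 = -15


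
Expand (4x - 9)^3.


Expand (4x - 9)^3 by repeated multiplication:
  (4x - 9)^2 = 16x^2 - 72x + 81
= 64x^3 - 432x^2 + 972x - 729


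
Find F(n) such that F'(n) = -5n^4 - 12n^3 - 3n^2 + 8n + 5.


Reverse power rule on each term:
  ∫ -5n^4 dn = -n^5
  ∫ -12n^3 dn = -3n^4
  ∫ -3n^2 dn = -n^3
  ∫ 8n dn = 4n^2
  ∫ 5 dn = 5n
F(n) = -n^5 - 3n^4 - n^3 + 4n^2 + 5n + C


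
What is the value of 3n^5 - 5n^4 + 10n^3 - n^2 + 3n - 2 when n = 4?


Using direct substitution:
  3 * (4)^5 = 3072
  -5 * (4)^4 = -1280
  10 * (4)^3 = 640
  -1 * (4)^2 = -16
  3 * (4)^1 = 12
  constant: -2
Sum = 3072 - 1280 + 640 - 16 + 12 - 2 = 2426


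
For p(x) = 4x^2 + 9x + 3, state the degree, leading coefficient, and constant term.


Highest power of x is 2, with coefficient 4. Constant term is 3.
Degree = 2, leading coefficient = 4, constant term = 3


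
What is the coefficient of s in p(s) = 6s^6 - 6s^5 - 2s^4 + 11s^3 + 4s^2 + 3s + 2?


Read off the coefficient of s: 3


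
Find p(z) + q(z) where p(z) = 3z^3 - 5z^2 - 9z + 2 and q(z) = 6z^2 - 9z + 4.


Align terms by degree and add:
  3z^3 - 5z^2 - 9z + 2
+ 6z^2 - 9z + 4
= 3z^3 + z^2 - 18z + 6


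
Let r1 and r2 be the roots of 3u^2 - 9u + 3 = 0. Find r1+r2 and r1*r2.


For au^2+bu+c=0: sum = -b/a, product = c/a.
a=3, b=-9, c=3
Sum = -(-9)/3 = 3
Product = (3)/3 = 1


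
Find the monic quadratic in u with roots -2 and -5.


p(u) = (u + 2)(u + 5)
Expand: u^2 + 7u + 10


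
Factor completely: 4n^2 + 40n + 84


Roots satisfy r1 + r2 = -b/a = -10 and r1*r2 = c/a = 21.
So r1 = -7, r2 = -3.
4n^2 + 40n + 84 = 4(n - r1)(n - r2) = 4(n + 7)(n + 3)


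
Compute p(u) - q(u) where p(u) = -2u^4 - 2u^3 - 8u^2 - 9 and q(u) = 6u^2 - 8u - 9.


Distribute the minus sign:
  (-2u^4 - 2u^3 - 8u^2 - 9)
- (6u^2 - 8u - 9)
Negate second polynomial: -6u^2 + 8u + 9
Add: -2u^4 - 2u^3 - 14u^2 + 8u


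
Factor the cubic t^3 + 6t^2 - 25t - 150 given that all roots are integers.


Try integer roots (divisors of -150). t=-6: p(-6)=0.
Divide out (t + 6): quotient is t^2 - 25.
Factor the quadratic: (t - 5)(t + 5)
Result: (t + 6)(t - 5)(t + 5)


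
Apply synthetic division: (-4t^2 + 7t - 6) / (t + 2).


Synthetic division with c = -2. Coefficients: -4, 7, -6
Bring down -4.
  -4 * -2 = 8; 8 + 7 = 15
  15 * -2 = -30; -30 - 6 = -36
Quotient: -4t + 15, Remainder: -36


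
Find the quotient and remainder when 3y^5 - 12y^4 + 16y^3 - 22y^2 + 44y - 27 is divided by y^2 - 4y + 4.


(3y^5 - 12y^4 + 16y^3 - 22y^2 + 44y - 27) / (y^2 - 4y + 4)
Step 1: 3y^3 * (y^2 - 4y + 4) = 3y^5 - 12y^4 + 12y^3; subtract.
Step 2: 0 * (y^2 - 4y + 4) = 0; subtract.
Step 3: 4y * (y^2 - 4y + 4) = 4y^3 - 16y^2 + 16y; subtract.
Step 4: -6 * (y^2 - 4y + 4) = -6y^2 + 24y - 24; subtract.
Quotient: 3y^3 + 4y - 6, Remainder: 4y - 3


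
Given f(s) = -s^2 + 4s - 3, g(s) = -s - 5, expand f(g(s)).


Substitute g(s) into f:
f(g(s)) = -1*(-s - 5)^2 + 4*(-s - 5) + (-3)
(-s - 5)^2 = s^2 + 10s + 25
Expand and combine: -s^2 - 14s - 48


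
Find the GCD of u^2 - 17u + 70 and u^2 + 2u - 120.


Factor each:
  u^2 - 17u + 70 = (u - 10)(u - 7)
  u^2 + 2u - 120 = (u - 10)(u + 12)
Common monic factor: u - 10


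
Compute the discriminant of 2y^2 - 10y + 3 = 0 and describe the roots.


D = b^2 - 4ac = (-10)^2 - 4(2)(3) = 100 - 24 = 76
Since D > 0: two distinct irrational roots


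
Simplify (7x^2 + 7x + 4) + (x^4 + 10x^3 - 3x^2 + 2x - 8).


Align terms by degree and add:
  7x^2 + 7x + 4
+ x^4 + 10x^3 - 3x^2 + 2x - 8
= x^4 + 10x^3 + 4x^2 + 9x - 4


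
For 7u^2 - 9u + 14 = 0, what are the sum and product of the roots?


For au^2+bu+c=0: sum = -b/a, product = c/a.
a=7, b=-9, c=14
Sum = -(-9)/7 = 9/7
Product = (14)/7 = 2


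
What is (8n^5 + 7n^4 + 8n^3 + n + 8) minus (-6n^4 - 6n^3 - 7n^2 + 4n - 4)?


Distribute the minus sign:
  (8n^5 + 7n^4 + 8n^3 + n + 8)
- (-6n^4 - 6n^3 - 7n^2 + 4n - 4)
Negate second polynomial: 6n^4 + 6n^3 + 7n^2 - 4n + 4
Add: 8n^5 + 13n^4 + 14n^3 + 7n^2 - 3n + 12


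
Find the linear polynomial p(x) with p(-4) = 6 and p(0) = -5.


p(x) = mx + b. Using p(-4)=6, p(0)=-5:
m = (6 + 5)/(-4) = 11/-4 = -11/4
b = 6 - m*(-4) = 6 - 11 = -5
p(x) = -(11/4)x - 5


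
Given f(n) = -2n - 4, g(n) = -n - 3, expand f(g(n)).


Substitute g(n) into f:
f(g(n)) = -2*(-n - 3) + (-4)
Expand and combine: 2n + 2


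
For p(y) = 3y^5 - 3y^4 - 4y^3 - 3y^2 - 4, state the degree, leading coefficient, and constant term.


Highest power of y is 5, with coefficient 3. Constant term is -4.
Degree = 5, leading coefficient = 3, constant term = -4


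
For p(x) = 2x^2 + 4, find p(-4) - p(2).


p(-4) = 36
p(2) = 12
p(-4) - p(2) = 36 - 12 = 24


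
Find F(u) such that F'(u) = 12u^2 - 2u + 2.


Reverse power rule on each term:
  ∫ 12u^2 du = 4u^3
  ∫ -2u du = -u^2
  ∫ 2 du = 2u
F(u) = 4u^3 - u^2 + 2u + C


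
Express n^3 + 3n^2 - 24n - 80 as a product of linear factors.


Try integer roots (divisors of -80). n=-4: p(-4)=0.
Divide out (n + 4): quotient is n^2 - n - 20.
Factor the quadratic: (n + 4)(n - 5)
Result: (n + 4)(n + 4)(n - 5)


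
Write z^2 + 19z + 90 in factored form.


Roots satisfy r1 + r2 = -b/a = -19 and r1*r2 = c/a = 90.
So r1 = -9, r2 = -10.
z^2 + 19z + 90 = (z - r1)(z - r2) = (z + 9)(z + 10)


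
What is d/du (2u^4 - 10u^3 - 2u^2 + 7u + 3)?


Apply the power rule term by term:
  d/du(2u^4) = 8u^3
  d/du(-10u^3) = -30u^2
  d/du(-2u^2) = -4u
  d/du(7u) = 7
  d/du(3) = 0
p'(u) = 8u^3 - 30u^2 - 4u + 7


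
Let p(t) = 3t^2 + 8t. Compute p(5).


Using direct substitution:
  3 * (5)^2 = 75
  8 * (5)^1 = 40
  constant: 0
Sum = 75 + 40 + 0 = 115


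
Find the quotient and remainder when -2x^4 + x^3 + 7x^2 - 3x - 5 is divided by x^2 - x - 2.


(-2x^4 + x^3 + 7x^2 - 3x - 5) / (x^2 - x - 2)
Step 1: -2x^2 * (x^2 - x - 2) = -2x^4 + 2x^3 + 4x^2; subtract.
Step 2: -x * (x^2 - x - 2) = -x^3 + x^2 + 2x; subtract.
Step 3: 2 * (x^2 - x - 2) = 2x^2 - 2x - 4; subtract.
Quotient: -2x^2 - x + 2, Remainder: -3x - 1


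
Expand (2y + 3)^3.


Expand (2y + 3)^3 by repeated multiplication:
  (2y + 3)^2 = 4y^2 + 12y + 9
= 8y^3 + 36y^2 + 54y + 27


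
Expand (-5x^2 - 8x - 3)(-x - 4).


Distribute each term of the first polynomial:
  (-5x^2)(-x - 4) = 5x^3 + 20x^2
  (-8x)(-x - 4) = 8x^2 + 32x
  (-3)(-x - 4) = 3x + 12
Sum: 5x^3 + 28x^2 + 35x + 12


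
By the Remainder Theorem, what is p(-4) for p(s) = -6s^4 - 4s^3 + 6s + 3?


By the Remainder Theorem, the remainder equals p(-4):
  -6*(-4)^4 = -1536
  -4*(-4)^3 = 256
  0*(-4)^2 = 0
  6*(-4)^1 = -24
  constant: 3
Sum: -1536 + 256 + 0 - 24 + 3 = -1301


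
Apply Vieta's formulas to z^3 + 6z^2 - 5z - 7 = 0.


Monic cubic z^3+bz^2+cz+d=0: sum=-b, pairwise sum=c, product=-d.
b=6, c=-5, d=-7
r1+r2+r3 = -6
r1r2+r1r3+r2r3 = -5
r1r2r3 = 7


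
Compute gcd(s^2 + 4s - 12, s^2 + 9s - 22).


Factor each:
  s^2 + 4s - 12 = (s - 2)(s + 6)
  s^2 + 9s - 22 = (s - 2)(s + 11)
Common monic factor: s - 2


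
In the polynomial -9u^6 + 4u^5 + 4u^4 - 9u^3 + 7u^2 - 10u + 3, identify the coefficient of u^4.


Read off the coefficient of u^4: 4


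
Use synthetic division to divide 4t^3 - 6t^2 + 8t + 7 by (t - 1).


Synthetic division with c = 1. Coefficients: 4, -6, 8, 7
Bring down 4.
  4 * 1 = 4; 4 - 6 = -2
  -2 * 1 = -2; -2 + 8 = 6
  6 * 1 = 6; 6 + 7 = 13
Quotient: 4t^2 - 2t + 6, Remainder: 13


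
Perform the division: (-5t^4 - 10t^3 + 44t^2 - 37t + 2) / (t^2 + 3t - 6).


(-5t^4 - 10t^3 + 44t^2 - 37t + 2) / (t^2 + 3t - 6)
Step 1: -5t^2 * (t^2 + 3t - 6) = -5t^4 - 15t^3 + 30t^2; subtract.
Step 2: 5t * (t^2 + 3t - 6) = 5t^3 + 15t^2 - 30t; subtract.
Step 3: -1 * (t^2 + 3t - 6) = -t^2 - 3t + 6; subtract.
Quotient: -5t^2 + 5t - 1, Remainder: -4t - 4


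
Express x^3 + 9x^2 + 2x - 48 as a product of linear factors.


Try integer roots (divisors of -48). x=2: p(2)=0.
Divide out (x - 2): quotient is x^2 + 11x + 24.
Factor the quadratic: (x + 3)(x + 8)
Result: (x - 2)(x + 3)(x + 8)


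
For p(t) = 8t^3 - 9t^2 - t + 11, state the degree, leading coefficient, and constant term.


Highest power of t is 3, with coefficient 8. Constant term is 11.
Degree = 3, leading coefficient = 8, constant term = 11


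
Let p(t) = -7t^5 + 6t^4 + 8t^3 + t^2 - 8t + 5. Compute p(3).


Using direct substitution:
  -7 * (3)^5 = -1701
  6 * (3)^4 = 486
  8 * (3)^3 = 216
  1 * (3)^2 = 9
  -8 * (3)^1 = -24
  constant: 5
Sum = -1701 + 486 + 216 + 9 - 24 + 5 = -1009


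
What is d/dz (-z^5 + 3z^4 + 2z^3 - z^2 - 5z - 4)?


Apply the power rule term by term:
  d/dz(-z^5) = -5z^4
  d/dz(3z^4) = 12z^3
  d/dz(2z^3) = 6z^2
  d/dz(-z^2) = -2z
  d/dz(-5z) = -5
  d/dz(-4) = 0
p'(z) = -5z^4 + 12z^3 + 6z^2 - 2z - 5


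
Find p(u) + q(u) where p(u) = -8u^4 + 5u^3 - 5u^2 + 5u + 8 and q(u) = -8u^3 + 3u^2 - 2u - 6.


Align terms by degree and add:
  -8u^4 + 5u^3 - 5u^2 + 5u + 8
  -8u^3 + 3u^2 - 2u - 6
= -8u^4 - 3u^3 - 2u^2 + 3u + 2


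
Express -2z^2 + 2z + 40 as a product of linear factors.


Roots satisfy r1 + r2 = -b/a = 1 and r1*r2 = c/a = -20.
So r1 = -4, r2 = 5.
-2z^2 + 2z + 40 = -2(z - r1)(z - r2) = -2(z + 4)(z - 5)


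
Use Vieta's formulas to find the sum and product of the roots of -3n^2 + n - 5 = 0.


For an^2+bn+c=0: sum = -b/a, product = c/a.
a=-3, b=1, c=-5
Sum = -(1)/-3 = 1/3
Product = (-5)/-3 = 5/3


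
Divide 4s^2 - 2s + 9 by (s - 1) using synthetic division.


Synthetic division with c = 1. Coefficients: 4, -2, 9
Bring down 4.
  4 * 1 = 4; 4 - 2 = 2
  2 * 1 = 2; 2 + 9 = 11
Quotient: 4s + 2, Remainder: 11


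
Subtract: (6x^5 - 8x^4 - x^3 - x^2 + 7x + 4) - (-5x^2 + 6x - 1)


Distribute the minus sign:
  (6x^5 - 8x^4 - x^3 - x^2 + 7x + 4)
- (-5x^2 + 6x - 1)
Negate second polynomial: 5x^2 - 6x + 1
Add: 6x^5 - 8x^4 - x^3 + 4x^2 + x + 5


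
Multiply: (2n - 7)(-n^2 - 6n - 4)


Distribute each term of the first polynomial:
  (2n)(-n^2 - 6n - 4) = -2n^3 - 12n^2 - 8n
  (-7)(-n^2 - 6n - 4) = 7n^2 + 42n + 28
Sum: -2n^3 - 5n^2 + 34n + 28


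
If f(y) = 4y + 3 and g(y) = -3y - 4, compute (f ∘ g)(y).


Substitute g(y) into f:
f(g(y)) = 4*(-3y - 4) + 3
Expand and combine: -12y - 13


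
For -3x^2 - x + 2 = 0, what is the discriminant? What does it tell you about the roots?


D = b^2 - 4ac = (-1)^2 - 4(-3)(2) = 1 + 24 = 25
Since D > 0: two distinct rational roots


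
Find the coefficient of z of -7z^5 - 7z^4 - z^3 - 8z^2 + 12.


Read off the coefficient of z: 0


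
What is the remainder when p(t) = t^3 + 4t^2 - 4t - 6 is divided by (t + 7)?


By the Remainder Theorem, the remainder equals p(-7):
  1*(-7)^3 = -343
  4*(-7)^2 = 196
  -4*(-7)^1 = 28
  constant: -6
Sum: -343 + 196 + 28 - 6 = -125


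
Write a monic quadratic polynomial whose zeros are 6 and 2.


p(x) = (x - 6)(x - 2)
Expand: x^2 - 8x + 12


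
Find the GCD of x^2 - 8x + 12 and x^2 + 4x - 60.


Factor each:
  x^2 - 8x + 12 = (x - 6)(x - 2)
  x^2 + 4x - 60 = (x - 6)(x + 10)
Common monic factor: x - 6


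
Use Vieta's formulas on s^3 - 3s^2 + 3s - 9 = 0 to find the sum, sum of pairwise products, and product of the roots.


Monic cubic s^3+bs^2+cs+d=0: sum=-b, pairwise sum=c, product=-d.
b=-3, c=3, d=-9
r1+r2+r3 = 3
r1r2+r1r3+r2r3 = 3
r1r2r3 = 9


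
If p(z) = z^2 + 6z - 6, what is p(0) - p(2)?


p(0) = -6
p(2) = 10
p(0) - p(2) = -6 - 10 = -16


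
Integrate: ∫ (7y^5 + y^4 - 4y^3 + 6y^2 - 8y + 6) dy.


Reverse power rule on each term:
  ∫ 7y^5 dy = (7/6)y^6
  ∫ y^4 dy = (1/5)y^5
  ∫ -4y^3 dy = -y^4
  ∫ 6y^2 dy = 2y^3
  ∫ -8y dy = -4y^2
  ∫ 6 dy = 6y
F(y) = (7/6)y^6 + (1/5)y^5 - y^4 + 2y^3 - 4y^2 + 6y + C


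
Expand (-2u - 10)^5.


Expand (-2u - 10)^5 by repeated multiplication:
  (-2u - 10)^2 = 4u^2 + 40u + 100
  (-2u - 10)^3 = -8u^3 - 120u^2 - 600u - 1000
  (-2u - 10)^4 = 16u^4 + 320u^3 + 2400u^2 + 8000u + 10000
= -32u^5 - 800u^4 - 8000u^3 - 40000u^2 - 100000u - 100000


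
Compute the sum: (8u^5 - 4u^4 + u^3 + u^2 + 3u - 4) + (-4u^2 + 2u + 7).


Align terms by degree and add:
  8u^5 - 4u^4 + u^3 + u^2 + 3u - 4
  -4u^2 + 2u + 7
= 8u^5 - 4u^4 + u^3 - 3u^2 + 5u + 3


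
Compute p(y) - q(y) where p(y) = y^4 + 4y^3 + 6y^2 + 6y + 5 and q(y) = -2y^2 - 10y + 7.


Distribute the minus sign:
  (y^4 + 4y^3 + 6y^2 + 6y + 5)
- (-2y^2 - 10y + 7)
Negate second polynomial: 2y^2 + 10y - 7
Add: y^4 + 4y^3 + 8y^2 + 16y - 2


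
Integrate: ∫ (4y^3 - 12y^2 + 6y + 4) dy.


Reverse power rule on each term:
  ∫ 4y^3 dy = y^4
  ∫ -12y^2 dy = -4y^3
  ∫ 6y dy = 3y^2
  ∫ 4 dy = 4y
F(y) = y^4 - 4y^3 + 3y^2 + 4y + C


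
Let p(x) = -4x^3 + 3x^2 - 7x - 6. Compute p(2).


Using direct substitution:
  -4 * (2)^3 = -32
  3 * (2)^2 = 12
  -7 * (2)^1 = -14
  constant: -6
Sum = -32 + 12 - 14 - 6 = -40


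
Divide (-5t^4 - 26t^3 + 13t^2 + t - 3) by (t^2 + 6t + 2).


(-5t^4 - 26t^3 + 13t^2 + t - 3) / (t^2 + 6t + 2)
Step 1: -5t^2 * (t^2 + 6t + 2) = -5t^4 - 30t^3 - 10t^2; subtract.
Step 2: 4t * (t^2 + 6t + 2) = 4t^3 + 24t^2 + 8t; subtract.
Step 3: -1 * (t^2 + 6t + 2) = -t^2 - 6t - 2; subtract.
Quotient: -5t^2 + 4t - 1, Remainder: -t - 1


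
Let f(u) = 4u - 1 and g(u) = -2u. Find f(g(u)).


Substitute g(u) into f:
f(g(u)) = 4*(-2u) + (-1)
Expand and combine: -8u - 1


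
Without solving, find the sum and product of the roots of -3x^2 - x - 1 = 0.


For ax^2+bx+c=0: sum = -b/a, product = c/a.
a=-3, b=-1, c=-1
Sum = -(-1)/-3 = -1/3
Product = (-1)/-3 = 1/3


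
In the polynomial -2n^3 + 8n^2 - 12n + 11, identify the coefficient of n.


Read off the coefficient of n: -12


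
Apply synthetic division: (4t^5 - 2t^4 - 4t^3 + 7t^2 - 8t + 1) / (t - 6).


Synthetic division with c = 6. Coefficients: 4, -2, -4, 7, -8, 1
Bring down 4.
  4 * 6 = 24; 24 - 2 = 22
  22 * 6 = 132; 132 - 4 = 128
  128 * 6 = 768; 768 + 7 = 775
  775 * 6 = 4650; 4650 - 8 = 4642
  4642 * 6 = 27852; 27852 + 1 = 27853
Quotient: 4t^4 + 22t^3 + 128t^2 + 775t + 4642, Remainder: 27853


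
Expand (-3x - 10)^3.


Expand (-3x - 10)^3 by repeated multiplication:
  (-3x - 10)^2 = 9x^2 + 60x + 100
= -27x^3 - 270x^2 - 900x - 1000


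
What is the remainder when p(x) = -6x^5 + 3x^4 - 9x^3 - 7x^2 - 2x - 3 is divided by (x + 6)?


By the Remainder Theorem, the remainder equals p(-6):
  -6*(-6)^5 = 46656
  3*(-6)^4 = 3888
  -9*(-6)^3 = 1944
  -7*(-6)^2 = -252
  -2*(-6)^1 = 12
  constant: -3
Sum: 46656 + 3888 + 1944 - 252 + 12 - 3 = 52245


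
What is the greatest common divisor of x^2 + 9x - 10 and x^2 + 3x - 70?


Factor each:
  x^2 + 9x - 10 = (x + 10)(x - 1)
  x^2 + 3x - 70 = (x + 10)(x - 7)
Common monic factor: x + 10


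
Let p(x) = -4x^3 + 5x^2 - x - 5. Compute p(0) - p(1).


p(0) = -5
p(1) = -5
p(0) - p(1) = -5 + 5 = 0


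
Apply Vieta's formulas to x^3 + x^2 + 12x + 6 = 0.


Monic cubic x^3+bx^2+cx+d=0: sum=-b, pairwise sum=c, product=-d.
b=1, c=12, d=6
r1+r2+r3 = -1
r1r2+r1r3+r2r3 = 12
r1r2r3 = -6


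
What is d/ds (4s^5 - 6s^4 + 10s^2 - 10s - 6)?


Apply the power rule term by term:
  d/ds(4s^5) = 20s^4
  d/ds(-6s^4) = -24s^3
  d/ds(10s^2) = 20s
  d/ds(-10s) = -10
  d/ds(-6) = 0
p'(s) = 20s^4 - 24s^3 + 20s - 10


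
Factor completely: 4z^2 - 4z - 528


Roots satisfy r1 + r2 = -b/a = 1 and r1*r2 = c/a = -132.
So r1 = -11, r2 = 12.
4z^2 - 4z - 528 = 4(z - r1)(z - r2) = 4(z + 11)(z - 12)


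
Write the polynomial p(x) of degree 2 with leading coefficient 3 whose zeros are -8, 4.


p(x) = 3(x + 8)(x - 4)
Expand: 3x^2 + 12x - 96


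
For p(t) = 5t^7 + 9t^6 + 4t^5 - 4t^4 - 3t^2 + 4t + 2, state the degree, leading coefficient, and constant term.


Highest power of t is 7, with coefficient 5. Constant term is 2.
Degree = 7, leading coefficient = 5, constant term = 2


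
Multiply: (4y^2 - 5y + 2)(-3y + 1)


Distribute each term of the first polynomial:
  (4y^2)(-3y + 1) = -12y^3 + 4y^2
  (-5y)(-3y + 1) = 15y^2 - 5y
  (2)(-3y + 1) = -6y + 2
Sum: -12y^3 + 19y^2 - 11y + 2


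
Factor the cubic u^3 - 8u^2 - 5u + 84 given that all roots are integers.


Try integer roots (divisors of 84). u=-3: p(-3)=0.
Divide out (u + 3): quotient is u^2 - 11u + 28.
Factor the quadratic: (u - 4)(u - 7)
Result: (u + 3)(u - 4)(u - 7)


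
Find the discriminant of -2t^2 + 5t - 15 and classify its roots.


D = b^2 - 4ac = (5)^2 - 4(-2)(-15) = 25 - 120 = -95
Since D < 0: two complex conjugate roots (no real roots)


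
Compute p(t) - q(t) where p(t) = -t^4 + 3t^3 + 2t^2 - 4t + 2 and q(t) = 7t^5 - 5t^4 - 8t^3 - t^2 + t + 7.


Distribute the minus sign:
  (-t^4 + 3t^3 + 2t^2 - 4t + 2)
- (7t^5 - 5t^4 - 8t^3 - t^2 + t + 7)
Negate second polynomial: -7t^5 + 5t^4 + 8t^3 + t^2 - t - 7
Add: -7t^5 + 4t^4 + 11t^3 + 3t^2 - 5t - 5


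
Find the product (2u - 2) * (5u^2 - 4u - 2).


Distribute each term of the first polynomial:
  (2u)(5u^2 - 4u - 2) = 10u^3 - 8u^2 - 4u
  (-2)(5u^2 - 4u - 2) = -10u^2 + 8u + 4
Sum: 10u^3 - 18u^2 + 4u + 4


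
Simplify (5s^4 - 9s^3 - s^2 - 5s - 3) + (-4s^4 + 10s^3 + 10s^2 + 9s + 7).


Align terms by degree and add:
  5s^4 - 9s^3 - s^2 - 5s - 3
  -4s^4 + 10s^3 + 10s^2 + 9s + 7
= s^4 + s^3 + 9s^2 + 4s + 4


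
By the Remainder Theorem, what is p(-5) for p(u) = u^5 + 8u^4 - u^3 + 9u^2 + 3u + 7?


By the Remainder Theorem, the remainder equals p(-5):
  1*(-5)^5 = -3125
  8*(-5)^4 = 5000
  -1*(-5)^3 = 125
  9*(-5)^2 = 225
  3*(-5)^1 = -15
  constant: 7
Sum: -3125 + 5000 + 125 + 225 - 15 + 7 = 2217


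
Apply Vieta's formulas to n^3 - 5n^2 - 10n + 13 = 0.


Monic cubic n^3+bn^2+cn+d=0: sum=-b, pairwise sum=c, product=-d.
b=-5, c=-10, d=13
r1+r2+r3 = 5
r1r2+r1r3+r2r3 = -10
r1r2r3 = -13


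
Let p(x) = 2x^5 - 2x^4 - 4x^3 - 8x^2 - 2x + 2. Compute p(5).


Using direct substitution:
  2 * (5)^5 = 6250
  -2 * (5)^4 = -1250
  -4 * (5)^3 = -500
  -8 * (5)^2 = -200
  -2 * (5)^1 = -10
  constant: 2
Sum = 6250 - 1250 - 500 - 200 - 10 + 2 = 4292


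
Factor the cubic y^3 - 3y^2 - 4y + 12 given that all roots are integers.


Try integer roots (divisors of 12). y=3: p(3)=0.
Divide out (y - 3): quotient is y^2 - 4.
Factor the quadratic: (y + 2)(y - 2)
Result: (y - 3)(y + 2)(y - 2)


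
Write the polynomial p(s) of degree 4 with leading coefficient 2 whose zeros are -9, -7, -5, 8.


p(s) = 2(s + 9)(s + 7)(s + 5)(s - 8)
Expand: 2s^4 + 26s^3 - 50s^2 - 1658s - 5040


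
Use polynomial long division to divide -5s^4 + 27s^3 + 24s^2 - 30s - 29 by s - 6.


(-5s^4 + 27s^3 + 24s^2 - 30s - 29) / (s - 6)
Step 1: -5s^3 * (s - 6) = -5s^4 + 30s^3; subtract.
Step 2: -3s^2 * (s - 6) = -3s^3 + 18s^2; subtract.
Step 3: 6s * (s - 6) = 6s^2 - 36s; subtract.
Step 4: 6 * (s - 6) = 6s - 36; subtract.
Quotient: -5s^3 - 3s^2 + 6s + 6, Remainder: 7


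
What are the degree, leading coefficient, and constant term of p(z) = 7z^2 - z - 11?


Highest power of z is 2, with coefficient 7. Constant term is -11.
Degree = 2, leading coefficient = 7, constant term = -11


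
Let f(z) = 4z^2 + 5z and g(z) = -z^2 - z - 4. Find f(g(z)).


Substitute g(z) into f:
f(g(z)) = 4*(-z^2 - z - 4)^2 + 5*(-z^2 - z - 4)
(-z^2 - z - 4)^2 = z^4 + 2z^3 + 9z^2 + 8z + 16
Expand and combine: 4z^4 + 8z^3 + 31z^2 + 27z + 44


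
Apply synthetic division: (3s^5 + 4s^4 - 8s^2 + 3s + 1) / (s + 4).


Synthetic division with c = -4. Coefficients: 3, 4, 0, -8, 3, 1
Bring down 3.
  3 * -4 = -12; -12 + 4 = -8
  -8 * -4 = 32; 32 + 0 = 32
  32 * -4 = -128; -128 - 8 = -136
  -136 * -4 = 544; 544 + 3 = 547
  547 * -4 = -2188; -2188 + 1 = -2187
Quotient: 3s^4 - 8s^3 + 32s^2 - 136s + 547, Remainder: -2187


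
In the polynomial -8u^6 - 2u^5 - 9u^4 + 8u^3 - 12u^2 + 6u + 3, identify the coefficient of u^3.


Read off the coefficient of u^3: 8


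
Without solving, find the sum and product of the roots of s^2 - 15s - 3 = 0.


For as^2+bs+c=0: sum = -b/a, product = c/a.
a=1, b=-15, c=-3
Sum = -(-15)/1 = 15
Product = (-3)/1 = -3


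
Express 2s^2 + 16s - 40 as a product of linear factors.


Roots satisfy r1 + r2 = -b/a = -8 and r1*r2 = c/a = -20.
So r1 = -10, r2 = 2.
2s^2 + 16s - 40 = 2(s - r1)(s - r2) = 2(s + 10)(s - 2)


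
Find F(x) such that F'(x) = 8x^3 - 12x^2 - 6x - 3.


Reverse power rule on each term:
  ∫ 8x^3 dx = 2x^4
  ∫ -12x^2 dx = -4x^3
  ∫ -6x dx = -3x^2
  ∫ -3 dx = -3x
F(x) = 2x^4 - 4x^3 - 3x^2 - 3x + C


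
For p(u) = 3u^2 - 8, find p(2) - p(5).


p(2) = 4
p(5) = 67
p(2) - p(5) = 4 - 67 = -63


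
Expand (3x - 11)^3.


Expand (3x - 11)^3 by repeated multiplication:
  (3x - 11)^2 = 9x^2 - 66x + 121
= 27x^3 - 297x^2 + 1089x - 1331


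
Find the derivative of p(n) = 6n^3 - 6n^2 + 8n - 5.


Apply the power rule term by term:
  d/dn(6n^3) = 18n^2
  d/dn(-6n^2) = -12n
  d/dn(8n) = 8
  d/dn(-5) = 0
p'(n) = 18n^2 - 12n + 8


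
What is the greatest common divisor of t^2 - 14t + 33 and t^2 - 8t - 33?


Factor each:
  t^2 - 14t + 33 = (t - 11)(t - 3)
  t^2 - 8t - 33 = (t - 11)(t + 3)
Common monic factor: t - 11


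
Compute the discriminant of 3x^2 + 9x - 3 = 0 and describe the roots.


D = b^2 - 4ac = (9)^2 - 4(3)(-3) = 81 + 36 = 117
Since D > 0: two distinct irrational roots
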